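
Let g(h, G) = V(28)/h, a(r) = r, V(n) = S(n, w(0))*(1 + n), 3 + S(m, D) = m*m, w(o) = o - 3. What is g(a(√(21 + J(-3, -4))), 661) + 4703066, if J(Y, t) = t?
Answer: 4703066 + 22649*√17/17 ≈ 4.7086e+6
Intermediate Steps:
w(o) = -3 + o
S(m, D) = -3 + m² (S(m, D) = -3 + m*m = -3 + m²)
V(n) = (1 + n)*(-3 + n²) (V(n) = (-3 + n²)*(1 + n) = (1 + n)*(-3 + n²))
g(h, G) = 22649/h (g(h, G) = ((1 + 28)*(-3 + 28²))/h = (29*(-3 + 784))/h = (29*781)/h = 22649/h)
g(a(√(21 + J(-3, -4))), 661) + 4703066 = 22649/(√(21 - 4)) + 4703066 = 22649/(√17) + 4703066 = 22649*(√17/17) + 4703066 = 22649*√17/17 + 4703066 = 4703066 + 22649*√17/17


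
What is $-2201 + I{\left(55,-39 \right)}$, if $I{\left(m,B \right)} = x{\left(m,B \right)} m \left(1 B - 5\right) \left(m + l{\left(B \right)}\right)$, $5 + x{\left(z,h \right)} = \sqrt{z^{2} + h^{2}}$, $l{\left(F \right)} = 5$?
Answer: $723799 - 145200 \sqrt{4546} \approx -9.0662 \cdot 10^{6}$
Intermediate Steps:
$x{\left(z,h \right)} = -5 + \sqrt{h^{2} + z^{2}}$ ($x{\left(z,h \right)} = -5 + \sqrt{z^{2} + h^{2}} = -5 + \sqrt{h^{2} + z^{2}}$)
$I{\left(m,B \right)} = m \left(-5 + B\right) \left(-5 + \sqrt{B^{2} + m^{2}}\right) \left(5 + m\right)$ ($I{\left(m,B \right)} = \left(-5 + \sqrt{B^{2} + m^{2}}\right) m \left(1 B - 5\right) \left(m + 5\right) = m \left(-5 + \sqrt{B^{2} + m^{2}}\right) \left(B - 5\right) \left(5 + m\right) = m \left(-5 + \sqrt{B^{2} + m^{2}}\right) \left(-5 + B\right) \left(5 + m\right) = m \left(-5 + B\right) \left(-5 + \sqrt{B^{2} + m^{2}}\right) \left(5 + m\right)$)
$-2201 + I{\left(55,-39 \right)} = -2201 + 55 \left(-5 + \sqrt{\left(-39\right)^{2} + 55^{2}}\right) \left(-25 - 275 + 5 \left(-39\right) - 2145\right) = -2201 + 55 \left(-5 + \sqrt{1521 + 3025}\right) \left(-25 - 275 - 195 - 2145\right) = -2201 + 55 \left(-5 + \sqrt{4546}\right) \left(-2640\right) = -2201 + \left(726000 - 145200 \sqrt{4546}\right) = 723799 - 145200 \sqrt{4546}$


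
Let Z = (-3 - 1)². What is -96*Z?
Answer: -1536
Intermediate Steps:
Z = 16 (Z = (-4)² = 16)
-96*Z = -96*16 = -1536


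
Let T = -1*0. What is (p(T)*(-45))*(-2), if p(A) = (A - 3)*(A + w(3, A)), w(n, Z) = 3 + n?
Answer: -1620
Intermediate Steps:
T = 0
p(A) = (-3 + A)*(6 + A) (p(A) = (A - 3)*(A + (3 + 3)) = (-3 + A)*(A + 6) = (-3 + A)*(6 + A))
(p(T)*(-45))*(-2) = ((-18 + 0² + 3*0)*(-45))*(-2) = ((-18 + 0 + 0)*(-45))*(-2) = -18*(-45)*(-2) = 810*(-2) = -1620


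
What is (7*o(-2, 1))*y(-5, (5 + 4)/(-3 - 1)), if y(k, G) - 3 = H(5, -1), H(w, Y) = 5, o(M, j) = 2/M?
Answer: -56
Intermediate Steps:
y(k, G) = 8 (y(k, G) = 3 + 5 = 8)
(7*o(-2, 1))*y(-5, (5 + 4)/(-3 - 1)) = (7*(2/(-2)))*8 = (7*(2*(-½)))*8 = (7*(-1))*8 = -7*8 = -56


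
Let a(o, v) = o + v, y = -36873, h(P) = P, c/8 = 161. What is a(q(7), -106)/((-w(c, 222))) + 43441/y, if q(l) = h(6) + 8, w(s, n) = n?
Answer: -1041931/1364301 ≈ -0.76371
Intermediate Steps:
c = 1288 (c = 8*161 = 1288)
q(l) = 14 (q(l) = 6 + 8 = 14)
a(q(7), -106)/((-w(c, 222))) + 43441/y = (14 - 106)/((-1*222)) + 43441/(-36873) = -92/(-222) + 43441*(-1/36873) = -92*(-1/222) - 43441/36873 = 46/111 - 43441/36873 = -1041931/1364301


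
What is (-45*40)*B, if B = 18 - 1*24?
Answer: 10800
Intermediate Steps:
B = -6 (B = 18 - 24 = -6)
(-45*40)*B = -45*40*(-6) = -1800*(-6) = 10800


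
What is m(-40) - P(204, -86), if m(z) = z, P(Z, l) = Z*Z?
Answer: -41656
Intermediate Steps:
P(Z, l) = Z**2
m(-40) - P(204, -86) = -40 - 1*204**2 = -40 - 1*41616 = -40 - 41616 = -41656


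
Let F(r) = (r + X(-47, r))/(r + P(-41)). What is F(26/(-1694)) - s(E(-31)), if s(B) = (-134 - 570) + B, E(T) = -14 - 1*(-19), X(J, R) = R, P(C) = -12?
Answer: 7113749/10177 ≈ 699.00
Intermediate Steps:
E(T) = 5 (E(T) = -14 + 19 = 5)
F(r) = 2*r/(-12 + r) (F(r) = (r + r)/(r - 12) = (2*r)/(-12 + r) = 2*r/(-12 + r))
s(B) = -704 + B
F(26/(-1694)) - s(E(-31)) = 2*(26/(-1694))/(-12 + 26/(-1694)) - (-704 + 5) = 2*(26*(-1/1694))/(-12 + 26*(-1/1694)) - 1*(-699) = 2*(-13/847)/(-12 - 13/847) + 699 = 2*(-13/847)/(-10177/847) + 699 = 2*(-13/847)*(-847/10177) + 699 = 26/10177 + 699 = 7113749/10177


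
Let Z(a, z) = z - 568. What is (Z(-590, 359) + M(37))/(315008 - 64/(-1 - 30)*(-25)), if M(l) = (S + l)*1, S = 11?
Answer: -4991/9763648 ≈ -0.00051118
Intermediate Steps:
Z(a, z) = -568 + z
M(l) = 11 + l (M(l) = (11 + l)*1 = 11 + l)
(Z(-590, 359) + M(37))/(315008 - 64/(-1 - 30)*(-25)) = ((-568 + 359) + (11 + 37))/(315008 - 64/(-1 - 30)*(-25)) = (-209 + 48)/(315008 - 64/(-31)*(-25)) = -161/(315008 - 64*(-1/31)*(-25)) = -161/(315008 + (64/31)*(-25)) = -161/(315008 - 1600/31) = -161/9763648/31 = -161*31/9763648 = -4991/9763648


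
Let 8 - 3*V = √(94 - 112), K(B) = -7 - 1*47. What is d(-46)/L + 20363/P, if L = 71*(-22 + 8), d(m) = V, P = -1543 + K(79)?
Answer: -30367621/2381127 + I*√2/994 ≈ -12.753 + 0.0014227*I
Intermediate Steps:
K(B) = -54 (K(B) = -7 - 47 = -54)
V = 8/3 - I*√2 (V = 8/3 - √(94 - 112)/3 = 8/3 - I*√2 ≈ 2.6667 - 1.4142*I)
P = -1597 (P = -1543 - 54 = -1597)
d(m) = 8/3 - I*√2
L = -994 (L = 71*(-14) = -994)
d(-46)/L + 20363/P = (8/3 - I*√2)/(-994) + 20363/(-1597) = (8/3 - I*√2)*(-1/994) + 20363*(-1/1597) = (-4/1491 + I*√2/994) - 20363/1597 = -30367621/2381127 + I*√2/994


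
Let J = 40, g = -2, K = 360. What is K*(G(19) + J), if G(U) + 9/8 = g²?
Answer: 15435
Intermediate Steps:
G(U) = 23/8 (G(U) = -9/8 + (-2)² = -9/8 + 4 = 23/8)
K*(G(19) + J) = 360*(23/8 + 40) = 360*(343/8) = 15435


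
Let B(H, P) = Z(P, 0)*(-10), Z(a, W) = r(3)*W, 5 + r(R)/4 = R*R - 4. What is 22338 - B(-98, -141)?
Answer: 22338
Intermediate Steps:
r(R) = -36 + 4*R² (r(R) = -20 + 4*(R*R - 4) = -20 + 4*(R² - 4) = -20 + 4*(-4 + R²) = -20 + (-16 + 4*R²) = -36 + 4*R²)
Z(a, W) = 0 (Z(a, W) = (-36 + 4*3²)*W = (-36 + 4*9)*W = (-36 + 36)*W = 0*W = 0)
B(H, P) = 0 (B(H, P) = 0*(-10) = 0)
22338 - B(-98, -141) = 22338 - 1*0 = 22338 + 0 = 22338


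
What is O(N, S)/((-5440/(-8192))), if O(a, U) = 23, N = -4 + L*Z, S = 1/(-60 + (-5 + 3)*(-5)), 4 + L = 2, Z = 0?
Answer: 2944/85 ≈ 34.635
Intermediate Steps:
L = -2 (L = -4 + 2 = -2)
S = -1/50 (S = 1/(-60 - 2*(-5)) = 1/(-60 + 10) = 1/(-50) = -1/50 ≈ -0.020000)
N = -4 (N = -4 - 2*0 = -4 + 0 = -4)
O(N, S)/((-5440/(-8192))) = 23/((-5440/(-8192))) = 23/((-5440*(-1/8192))) = 23/(85/128) = 23*(128/85) = 2944/85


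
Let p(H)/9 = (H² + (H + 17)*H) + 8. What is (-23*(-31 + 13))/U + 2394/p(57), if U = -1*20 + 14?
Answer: -515509/7475 ≈ -68.964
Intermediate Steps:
p(H) = 72 + 9*H² + 9*H*(17 + H) (p(H) = 9*((H² + (H + 17)*H) + 8) = 9*((H² + (17 + H)*H) + 8) = 9*((H² + H*(17 + H)) + 8) = 9*(8 + H² + H*(17 + H)) = 72 + 9*H² + 9*H*(17 + H))
U = -6 (U = -20 + 14 = -6)
(-23*(-31 + 13))/U + 2394/p(57) = -23*(-31 + 13)/(-6) + 2394/(72 + 18*57² + 153*57) = -23*(-18)*(-⅙) + 2394/(72 + 18*3249 + 8721) = 414*(-⅙) + 2394/(72 + 58482 + 8721) = -69 + 2394/67275 = -69 + 2394*(1/67275) = -69 + 266/7475 = -515509/7475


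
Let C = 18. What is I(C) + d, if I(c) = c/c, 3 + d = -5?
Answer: -7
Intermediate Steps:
d = -8 (d = -3 - 5 = -8)
I(c) = 1
I(C) + d = 1 - 8 = -7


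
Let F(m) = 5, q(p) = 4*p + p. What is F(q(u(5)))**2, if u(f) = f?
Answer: 25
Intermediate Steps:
q(p) = 5*p
F(q(u(5)))**2 = 5**2 = 25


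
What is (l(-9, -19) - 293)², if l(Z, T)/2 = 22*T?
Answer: 1274641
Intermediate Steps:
l(Z, T) = 44*T (l(Z, T) = 2*(22*T) = 44*T)
(l(-9, -19) - 293)² = (44*(-19) - 293)² = (-836 - 293)² = (-1129)² = 1274641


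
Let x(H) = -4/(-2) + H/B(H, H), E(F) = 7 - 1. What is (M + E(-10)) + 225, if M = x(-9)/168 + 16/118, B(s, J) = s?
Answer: 763731/3304 ≈ 231.15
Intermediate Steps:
E(F) = 6
x(H) = 3 (x(H) = -4/(-2) + H/H = -4*(-½) + 1 = 2 + 1 = 3)
M = 507/3304 (M = 3/168 + 16/118 = 3*(1/168) + 16*(1/118) = 1/56 + 8/59 = 507/3304 ≈ 0.15345)
(M + E(-10)) + 225 = (507/3304 + 6) + 225 = 20331/3304 + 225 = 763731/3304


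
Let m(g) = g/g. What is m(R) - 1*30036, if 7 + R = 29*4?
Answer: -30035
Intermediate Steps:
R = 109 (R = -7 + 29*4 = -7 + 116 = 109)
m(g) = 1
m(R) - 1*30036 = 1 - 1*30036 = 1 - 30036 = -30035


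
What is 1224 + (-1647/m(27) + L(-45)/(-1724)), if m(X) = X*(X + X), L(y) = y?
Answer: 56923385/46548 ≈ 1222.9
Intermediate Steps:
m(X) = 2*X² (m(X) = X*(2*X) = 2*X²)
1224 + (-1647/m(27) + L(-45)/(-1724)) = 1224 + (-1647/(2*27²) - 45/(-1724)) = 1224 + (-1647/(2*729) - 45*(-1/1724)) = 1224 + (-1647/1458 + 45/1724) = 1224 + (-1647*1/1458 + 45/1724) = 1224 + (-61/54 + 45/1724) = 1224 - 51367/46548 = 56923385/46548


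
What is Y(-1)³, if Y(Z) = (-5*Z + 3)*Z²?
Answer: 512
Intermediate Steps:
Y(Z) = Z²*(3 - 5*Z) (Y(Z) = (3 - 5*Z)*Z² = Z²*(3 - 5*Z))
Y(-1)³ = ((-1)²*(3 - 5*(-1)))³ = (1*(3 + 5))³ = (1*8)³ = 8³ = 512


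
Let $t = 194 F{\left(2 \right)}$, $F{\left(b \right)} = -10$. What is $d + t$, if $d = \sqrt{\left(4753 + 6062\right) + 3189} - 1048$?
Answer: $-2988 + 6 \sqrt{389} \approx -2869.7$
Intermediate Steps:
$t = -1940$ ($t = 194 \left(-10\right) = -1940$)
$d = -1048 + 6 \sqrt{389}$ ($d = \sqrt{10815 + 3189} - 1048 = \sqrt{14004} - 1048 = 6 \sqrt{389} - 1048 = -1048 + 6 \sqrt{389} \approx -929.66$)
$d + t = \left(-1048 + 6 \sqrt{389}\right) - 1940 = -2988 + 6 \sqrt{389}$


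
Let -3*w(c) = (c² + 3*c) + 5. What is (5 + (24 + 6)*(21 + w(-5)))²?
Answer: 235225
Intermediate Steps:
w(c) = -5/3 - c - c²/3 (w(c) = -((c² + 3*c) + 5)/3 = -(5 + c² + 3*c)/3 = -5/3 - c - c²/3)
(5 + (24 + 6)*(21 + w(-5)))² = (5 + (24 + 6)*(21 + (-5/3 - 1*(-5) - ⅓*(-5)²)))² = (5 + 30*(21 + (-5/3 + 5 - ⅓*25)))² = (5 + 30*(21 + (-5/3 + 5 - 25/3)))² = (5 + 30*(21 - 5))² = (5 + 30*16)² = (5 + 480)² = 485² = 235225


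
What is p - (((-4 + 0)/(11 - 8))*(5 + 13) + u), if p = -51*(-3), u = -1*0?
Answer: 177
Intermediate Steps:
u = 0
p = 153
p - (((-4 + 0)/(11 - 8))*(5 + 13) + u) = 153 - (((-4 + 0)/(11 - 8))*(5 + 13) + 0) = 153 - (-4/3*18 + 0) = 153 - (-24 + 0) = 153 - 1*(-24) = 153 + 24 = 177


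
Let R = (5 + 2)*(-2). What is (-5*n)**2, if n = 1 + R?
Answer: 4225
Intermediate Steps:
R = -14 (R = 7*(-2) = -14)
n = -13 (n = 1 - 14 = -13)
(-5*n)**2 = (-5*(-13))**2 = 65**2 = 4225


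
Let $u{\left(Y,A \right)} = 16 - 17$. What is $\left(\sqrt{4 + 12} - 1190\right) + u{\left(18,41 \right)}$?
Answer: $-1187$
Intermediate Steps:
$u{\left(Y,A \right)} = -1$
$\left(\sqrt{4 + 12} - 1190\right) + u{\left(18,41 \right)} = \left(\sqrt{4 + 12} - 1190\right) - 1 = \left(\sqrt{16} - 1190\right) - 1 = \left(4 - 1190\right) - 1 = -1186 - 1 = -1187$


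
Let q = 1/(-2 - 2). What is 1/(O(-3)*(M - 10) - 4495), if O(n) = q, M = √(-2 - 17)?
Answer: -71880/322920919 + 4*I*√19/322920919 ≈ -0.00022259 + 5.3993e-8*I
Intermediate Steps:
M = I*√19 (M = √(-19) = I*√19 ≈ 4.3589*I)
q = -¼ (q = 1/(-4) = -¼ ≈ -0.25000)
O(n) = -¼
1/(O(-3)*(M - 10) - 4495) = 1/(-(I*√19 - 10)/4 - 4495) = 1/(-(-10 + I*√19)/4 - 4495) = 1/((5/2 - I*√19/4) - 4495) = 1/(-8985/2 - I*√19/4)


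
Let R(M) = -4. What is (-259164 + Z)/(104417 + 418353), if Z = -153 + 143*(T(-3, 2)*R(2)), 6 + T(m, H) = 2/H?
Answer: -256457/522770 ≈ -0.49057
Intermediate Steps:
T(m, H) = -6 + 2/H
Z = 2707 (Z = -153 + 143*((-6 + 2/2)*(-4)) = -153 + 143*((-6 + 2*(½))*(-4)) = -153 + 143*((-6 + 1)*(-4)) = -153 + 143*(-5*(-4)) = -153 + 143*20 = -153 + 2860 = 2707)
(-259164 + Z)/(104417 + 418353) = (-259164 + 2707)/(104417 + 418353) = -256457/522770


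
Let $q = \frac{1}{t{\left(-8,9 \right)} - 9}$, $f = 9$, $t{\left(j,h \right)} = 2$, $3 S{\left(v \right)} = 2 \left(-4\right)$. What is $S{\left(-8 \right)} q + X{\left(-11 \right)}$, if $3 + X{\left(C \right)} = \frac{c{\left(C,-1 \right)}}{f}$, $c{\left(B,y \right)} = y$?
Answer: $- \frac{172}{63} \approx -2.7302$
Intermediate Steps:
$S{\left(v \right)} = - \frac{8}{3}$ ($S{\left(v \right)} = \frac{2 \left(-4\right)}{3} = \frac{1}{3} \left(-8\right) = - \frac{8}{3}$)
$q = - \frac{1}{7}$ ($q = \frac{1}{2 - 9} = \frac{1}{-7} = - \frac{1}{7} \approx -0.14286$)
$X{\left(C \right)} = - \frac{28}{9}$ ($X{\left(C \right)} = -3 - \frac{1}{9} = - \frac{28}{9}$)
$S{\left(-8 \right)} q + X{\left(-11 \right)} = \left(- \frac{8}{3}\right) \left(- \frac{1}{7}\right) - \frac{28}{9} = \frac{8}{21} - \frac{28}{9} = - \frac{172}{63}$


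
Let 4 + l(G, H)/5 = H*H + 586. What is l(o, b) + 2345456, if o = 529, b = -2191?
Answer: 26350771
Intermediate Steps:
l(G, H) = 2910 + 5*H² (l(G, H) = -20 + 5*(H*H + 586) = -20 + 5*(H² + 586) = -20 + 5*(586 + H²) = -20 + (2930 + 5*H²) = 2910 + 5*H²)
l(o, b) + 2345456 = (2910 + 5*(-2191)²) + 2345456 = (2910 + 5*4800481) + 2345456 = (2910 + 24002405) + 2345456 = 24005315 + 2345456 = 26350771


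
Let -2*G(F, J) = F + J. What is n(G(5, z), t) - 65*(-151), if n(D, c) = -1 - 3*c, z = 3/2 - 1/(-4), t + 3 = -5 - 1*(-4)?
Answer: 9826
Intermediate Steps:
t = -4 (t = -3 + (-5 - 1*(-4)) = -3 + (-5 + 4) = -3 - 1 = -4)
z = 7/4 (z = 3*(1/2) - 1*(-1/4) = 3/2 + 1/4 = 7/4 ≈ 1.7500)
G(F, J) = -F/2 - J/2 (G(F, J) = -(F + J)/2 = -F/2 - J/2)
n(G(5, z), t) - 65*(-151) = (-1 - 3*(-4)) - 65*(-151) = (-1 + 12) + 9815 = 11 + 9815 = 9826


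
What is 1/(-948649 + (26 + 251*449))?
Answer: -1/835924 ≈ -1.1963e-6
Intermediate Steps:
1/(-948649 + (26 + 251*449)) = 1/(-948649 + (26 + 112699)) = 1/(-948649 + 112725) = 1/(-835924) = -1/835924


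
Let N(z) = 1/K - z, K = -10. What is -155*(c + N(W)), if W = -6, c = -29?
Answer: 7161/2 ≈ 3580.5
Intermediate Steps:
N(z) = -⅒ - z (N(z) = 1/(-10) - z = -⅒ - z)
-155*(c + N(W)) = -155*(-29 + (-⅒ - 1*(-6))) = -155*(-29 + (-⅒ + 6)) = -155*(-29 + 59/10) = -155*(-231/10) = 7161/2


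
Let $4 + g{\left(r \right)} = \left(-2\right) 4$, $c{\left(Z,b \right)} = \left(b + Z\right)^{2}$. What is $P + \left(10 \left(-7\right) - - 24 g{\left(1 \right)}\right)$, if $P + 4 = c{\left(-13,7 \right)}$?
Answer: $-326$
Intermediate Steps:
$c{\left(Z,b \right)} = \left(Z + b\right)^{2}$
$g{\left(r \right)} = -12$ ($g{\left(r \right)} = -4 - 8 = -12$)
$P = 32$ ($P = -4 + \left(-13 + 7\right)^{2} = -4 + \left(-6\right)^{2} = -4 + 36 = 32$)
$P + \left(10 \left(-7\right) - - 24 g{\left(1 \right)}\right) = 32 + \left(10 \left(-7\right) - \left(-24\right) \left(-12\right)\right) = 32 - 358 = -326$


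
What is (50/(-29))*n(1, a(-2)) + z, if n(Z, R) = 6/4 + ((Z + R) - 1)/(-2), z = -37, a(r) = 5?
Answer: -1023/29 ≈ -35.276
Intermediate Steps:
n(Z, R) = 2 - R/2 - Z/2 (n(Z, R) = 6*(¼) + ((R + Z) - 1)*(-½) = 3/2 + (-1 + R + Z)*(-½) = 3/2 + (½ - R/2 - Z/2) = 2 - R/2 - Z/2)
(50/(-29))*n(1, a(-2)) + z = (50/(-29))*(2 - ½*5 - ½*1) - 37 = (50*(-1/29))*(2 - 5/2 - ½) - 37 = -50/29*(-1) - 37 = 50/29 - 37 = -1023/29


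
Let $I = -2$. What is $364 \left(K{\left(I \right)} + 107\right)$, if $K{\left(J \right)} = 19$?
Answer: $45864$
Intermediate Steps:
$364 \left(K{\left(I \right)} + 107\right) = 364 \left(19 + 107\right) = 364 \cdot 126 = 45864$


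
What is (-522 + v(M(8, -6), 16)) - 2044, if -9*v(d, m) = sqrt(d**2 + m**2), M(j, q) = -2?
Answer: -2566 - 2*sqrt(65)/9 ≈ -2567.8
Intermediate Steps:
v(d, m) = -sqrt(d**2 + m**2)/9
(-522 + v(M(8, -6), 16)) - 2044 = (-522 - sqrt((-2)**2 + 16**2)/9) - 2044 = (-522 - sqrt(4 + 256)/9) - 2044 = (-522 - 2*sqrt(65)/9) - 2044 = -2566 - 2*sqrt(65)/9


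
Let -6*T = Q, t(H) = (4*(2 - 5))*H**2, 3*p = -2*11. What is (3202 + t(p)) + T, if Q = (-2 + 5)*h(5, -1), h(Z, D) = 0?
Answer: 7670/3 ≈ 2556.7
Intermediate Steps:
Q = 0 (Q = (-2 + 5)*0 = 3*0 = 0)
p = -22/3 (p = (-2*11)/3 = (1/3)*(-22) = -22/3 ≈ -7.3333)
t(H) = -12*H**2 (t(H) = (4*(-3))*H**2 = -12*H**2)
T = 0 (T = -1/6*0 = 0)
(3202 + t(p)) + T = (3202 - 12*(-22/3)**2) + 0 = (3202 - 12*484/9) + 0 = (3202 - 1936/3) + 0 = 7670/3 + 0 = 7670/3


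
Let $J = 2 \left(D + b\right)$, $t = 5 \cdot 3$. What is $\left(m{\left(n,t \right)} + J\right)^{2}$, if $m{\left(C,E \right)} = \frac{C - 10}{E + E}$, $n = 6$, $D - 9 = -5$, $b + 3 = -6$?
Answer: $\frac{23104}{225} \approx 102.68$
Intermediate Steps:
$b = -9$ ($b = -3 - 6 = -9$)
$D = 4$ ($D = 9 - 5 = 4$)
$t = 15$
$m{\left(C,E \right)} = \frac{-10 + C}{2 E}$
$J = -10$ ($J = 2 \left(4 - 9\right) = 2 \left(-5\right) = -10$)
$\left(m{\left(n,t \right)} + J\right)^{2} = \left(\frac{-10 + 6}{2 \cdot 15} - 10\right)^{2} = \left(\frac{1}{2} \cdot \frac{1}{15} \left(-4\right) - 10\right)^{2} = \left(- \frac{2}{15} - 10\right)^{2} = \left(- \frac{152}{15}\right)^{2} = \frac{23104}{225}$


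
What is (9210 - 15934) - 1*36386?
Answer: -43110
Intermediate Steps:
(9210 - 15934) - 1*36386 = -6724 - 36386 = -43110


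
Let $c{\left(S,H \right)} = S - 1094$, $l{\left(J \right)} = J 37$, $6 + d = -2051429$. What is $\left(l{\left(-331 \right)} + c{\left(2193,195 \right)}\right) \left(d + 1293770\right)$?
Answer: $8446449420$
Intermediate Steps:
$d = -2051435$ ($d = -6 - 2051429 = -2051435$)
$l{\left(J \right)} = 37 J$
$c{\left(S,H \right)} = -1094 + S$
$\left(l{\left(-331 \right)} + c{\left(2193,195 \right)}\right) \left(d + 1293770\right) = \left(37 \left(-331\right) + \left(-1094 + 2193\right)\right) \left(-2051435 + 1293770\right) = \left(-12247 + 1099\right) \left(-757665\right) = \left(-11148\right) \left(-757665\right) = 8446449420$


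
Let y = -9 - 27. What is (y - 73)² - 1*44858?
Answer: -32977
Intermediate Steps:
y = -36
(y - 73)² - 1*44858 = (-36 - 73)² - 1*44858 = (-109)² - 44858 = 11881 - 44858 = -32977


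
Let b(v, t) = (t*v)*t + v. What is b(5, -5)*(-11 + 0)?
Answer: -1430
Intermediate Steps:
b(v, t) = v + v*t² (b(v, t) = v*t² + v = v + v*t²)
b(5, -5)*(-11 + 0) = (5*(1 + (-5)²))*(-11 + 0) = (5*(1 + 25))*(-11) = (5*26)*(-11) = 130*(-11) = -1430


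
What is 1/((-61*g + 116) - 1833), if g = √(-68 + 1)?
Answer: I/(-1717*I + 61*√67) ≈ -0.000537 + 0.00015616*I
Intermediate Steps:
g = I*√67 (g = √(-67) = I*√67 ≈ 8.1853*I)
1/((-61*g + 116) - 1833) = 1/((-61*I*√67 + 116) - 1833) = 1/((116 - 61*I*√67) - 1833) = 1/(-1717 - 61*I*√67)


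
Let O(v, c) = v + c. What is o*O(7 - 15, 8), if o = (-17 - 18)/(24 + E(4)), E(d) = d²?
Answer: 0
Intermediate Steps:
o = -7/8 (o = (-17 - 18)/(24 + 4²) = -35/(24 + 16) = -35/40 = -35*1/40 = -7/8 ≈ -0.87500)
O(v, c) = c + v
o*O(7 - 15, 8) = -7*(8 + (7 - 15))/8 = -7*(8 - 8)/8 = -7/8*0 = 0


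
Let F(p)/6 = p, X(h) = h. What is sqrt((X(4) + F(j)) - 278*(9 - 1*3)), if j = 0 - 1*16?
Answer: 4*I*sqrt(110) ≈ 41.952*I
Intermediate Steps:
j = -16 (j = 0 - 16 = -16)
F(p) = 6*p
sqrt((X(4) + F(j)) - 278*(9 - 1*3)) = sqrt((4 + 6*(-16)) - 278*(9 - 1*3)) = sqrt((4 - 96) - 278*(9 - 3)) = sqrt(-92 - 278*6) = sqrt(-92 - 1668) = sqrt(-1760) = 4*I*sqrt(110)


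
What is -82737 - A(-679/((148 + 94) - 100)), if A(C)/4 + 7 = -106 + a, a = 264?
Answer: -83341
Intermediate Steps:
A(C) = 604 (A(C) = -28 + 4*(-106 + 264) = -28 + 4*158 = -28 + 632 = 604)
-82737 - A(-679/((148 + 94) - 100)) = -82737 - 1*604 = -82737 - 604 = -83341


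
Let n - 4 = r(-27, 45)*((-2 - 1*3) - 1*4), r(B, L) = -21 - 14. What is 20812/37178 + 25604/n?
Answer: 16526630/204479 ≈ 80.823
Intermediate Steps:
r(B, L) = -35
n = 319 (n = 4 - 35*((-2 - 1*3) - 1*4) = 4 - 35*((-2 - 3) - 4) = 4 - 35*(-5 - 4) = 4 - 35*(-9) = 4 + 315 = 319)
20812/37178 + 25604/n = 20812/37178 + 25604/319 = 20812*(1/37178) + 25604*(1/319) = 10406/18589 + 25604/319 = 16526630/204479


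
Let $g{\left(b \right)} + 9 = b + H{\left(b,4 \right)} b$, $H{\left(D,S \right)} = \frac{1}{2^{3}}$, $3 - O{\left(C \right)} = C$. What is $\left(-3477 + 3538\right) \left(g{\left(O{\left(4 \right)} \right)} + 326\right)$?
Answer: $\frac{154147}{8} \approx 19268.0$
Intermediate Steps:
$O{\left(C \right)} = 3 - C$
$H{\left(D,S \right)} = \frac{1}{8}$
$g{\left(b \right)} = -9 + \frac{9 b}{8}$ ($g{\left(b \right)} = -9 + \left(b + \frac{b}{8}\right) = -9 + \frac{9 b}{8}$)
$\left(-3477 + 3538\right) \left(g{\left(O{\left(4 \right)} \right)} + 326\right) = \left(-3477 + 3538\right) \left(\left(-9 + \frac{9 \left(3 - 4\right)}{8}\right) + 326\right) = 61 \left(\left(-9 + \frac{9 \left(3 - 4\right)}{8}\right) + 326\right) = 61 \left(\left(-9 + \frac{9}{8} \left(-1\right)\right) + 326\right) = 61 \left(\left(-9 - \frac{9}{8}\right) + 326\right) = 61 \left(- \frac{81}{8} + 326\right) = 61 \cdot \frac{2527}{8} = \frac{154147}{8}$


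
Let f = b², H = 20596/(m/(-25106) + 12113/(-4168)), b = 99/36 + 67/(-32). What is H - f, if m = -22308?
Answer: -1103510324910913/108098167808 ≈ -10208.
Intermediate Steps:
b = 21/32 (b = 99*(1/36) + 67*(-1/32) = 11/4 - 67/32 = 21/32 ≈ 0.65625)
H = -1077601338784/105564617 (H = 20596/(-22308/(-25106) + 12113/(-4168)) = 20596/(-22308*(-1/25106) + 12113*(-1/4168)) = 20596/(11154/12553 - 12113/4168) = 20596/(-105564617/52320904) = 20596*(-52320904/105564617) = -1077601338784/105564617 ≈ -10208.)
f = 441/1024 (f = (21/32)² = 441/1024 ≈ 0.43066)
H - f = -1077601338784/105564617 - 1*441/1024 = -1077601338784/105564617 - 441/1024 = -1103510324910913/108098167808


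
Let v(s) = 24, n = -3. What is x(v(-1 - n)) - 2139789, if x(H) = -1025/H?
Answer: -51355961/24 ≈ -2.1398e+6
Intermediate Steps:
x(v(-1 - n)) - 2139789 = -1025/24 - 2139789 = -51355961/24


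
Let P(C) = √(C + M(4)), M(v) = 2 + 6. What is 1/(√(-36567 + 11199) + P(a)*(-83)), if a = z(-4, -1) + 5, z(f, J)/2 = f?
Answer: -1/(83*√5 - 2*I*√6342) ≈ -0.0031029 - 0.0026629*I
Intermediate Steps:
M(v) = 8
z(f, J) = 2*f
a = -3 (a = 2*(-4) + 5 = -8 + 5 = -3)
P(C) = √(8 + C) (P(C) = √(C + 8) = √(8 + C))
1/(√(-36567 + 11199) + P(a)*(-83)) = 1/(√(-36567 + 11199) + √(8 - 3)*(-83)) = 1/(√(-25368) + √5*(-83)) = 1/(2*I*√6342 - 83*√5) = 1/(-83*√5 + 2*I*√6342)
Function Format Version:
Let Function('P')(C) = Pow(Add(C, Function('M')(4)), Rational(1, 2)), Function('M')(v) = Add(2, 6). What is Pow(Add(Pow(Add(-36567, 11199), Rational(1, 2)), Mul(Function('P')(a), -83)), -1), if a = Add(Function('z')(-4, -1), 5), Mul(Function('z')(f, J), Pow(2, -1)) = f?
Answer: Mul(-1, Pow(Add(Mul(83, Pow(5, Rational(1, 2))), Mul(-2, I, Pow(6342, Rational(1, 2)))), -1)) ≈ Add(-0.0031029, Mul(-0.0026629, I))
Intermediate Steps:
Function('M')(v) = 8
Function('z')(f, J) = Mul(2, f)
a = -3 (a = Add(Mul(2, -4), 5) = Add(-8, 5) = -3)
Function('P')(C) = Pow(Add(8, C), Rational(1, 2)) (Function('P')(C) = Pow(Add(C, 8), Rational(1, 2)) = Pow(Add(8, C), Rational(1, 2)))
Pow(Add(Pow(Add(-36567, 11199), Rational(1, 2)), Mul(Function('P')(a), -83)), -1) = Pow(Add(Pow(Add(-36567, 11199), Rational(1, 2)), Mul(Pow(Add(8, -3), Rational(1, 2)), -83)), -1) = Pow(Add(Pow(-25368, Rational(1, 2)), Mul(Pow(5, Rational(1, 2)), -83)), -1) = Pow(Add(Mul(2, I, Pow(6342, Rational(1, 2))), Mul(-83, Pow(5, Rational(1, 2)))), -1) = Pow(Add(Mul(-83, Pow(5, Rational(1, 2))), Mul(2, I, Pow(6342, Rational(1, 2)))), -1)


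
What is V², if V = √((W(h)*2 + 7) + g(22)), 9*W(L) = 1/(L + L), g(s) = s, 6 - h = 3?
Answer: 784/27 ≈ 29.037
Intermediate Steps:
h = 3 (h = 6 - 1*3 = 6 - 3 = 3)
W(L) = 1/(18*L) (W(L) = 1/(9*(L + L)) = 1/(9*((2*L))) = (1/(2*L))/9 = 1/(18*L))
V = 28*√3/9 (V = √((((1/18)/3)*2 + 7) + 22) = √((((1/18)*(⅓))*2 + 7) + 22) = √(((1/54)*2 + 7) + 22) = √((1/27 + 7) + 22) = √(190/27 + 22) = √(784/27) = 28*√3/9 ≈ 5.3886)
V² = (28*√3/9)² = 784/27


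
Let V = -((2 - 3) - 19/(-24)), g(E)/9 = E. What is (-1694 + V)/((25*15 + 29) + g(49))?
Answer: -3127/1560 ≈ -2.0045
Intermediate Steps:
g(E) = 9*E
V = 5/24 (V = -(-1 - 19*(-1/24)) = -(-1 + 19/24) = -1*(-5/24) = 5/24 ≈ 0.20833)
(-1694 + V)/((25*15 + 29) + g(49)) = (-1694 + 5/24)/((25*15 + 29) + 9*49) = -40651/(24*((375 + 29) + 441)) = -40651/(24*(404 + 441)) = -40651/24/845 = -40651/24*1/845 = -3127/1560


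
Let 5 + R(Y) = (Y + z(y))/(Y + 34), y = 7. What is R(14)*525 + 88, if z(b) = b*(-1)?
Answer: -39367/16 ≈ -2460.4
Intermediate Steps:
z(b) = -b
R(Y) = -5 + (-7 + Y)/(34 + Y) (R(Y) = -5 + (Y - 1*7)/(Y + 34) = -5 + (Y - 7)/(34 + Y) = -5 + (-7 + Y)/(34 + Y))
R(14)*525 + 88 = ((-177 - 4*14)/(34 + 14))*525 + 88 = ((-177 - 56)/48)*525 + 88 = ((1/48)*(-233))*525 + 88 = -233/48*525 + 88 = -40775/16 + 88 = -39367/16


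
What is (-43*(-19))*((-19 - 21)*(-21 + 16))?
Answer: 163400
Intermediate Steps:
(-43*(-19))*((-19 - 21)*(-21 + 16)) = 817*(-40*(-5)) = 817*200 = 163400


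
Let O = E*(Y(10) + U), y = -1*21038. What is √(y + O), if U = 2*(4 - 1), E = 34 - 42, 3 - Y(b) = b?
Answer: I*√21030 ≈ 145.02*I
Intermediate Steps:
Y(b) = 3 - b
E = -8
U = 6 (U = 2*3 = 6)
y = -21038
O = 8 (O = -8*((3 - 1*10) + 6) = -8*((3 - 10) + 6) = -8*(-7 + 6) = -8*(-1) = 8)
√(y + O) = √(-21038 + 8) = √(-21030) = I*√21030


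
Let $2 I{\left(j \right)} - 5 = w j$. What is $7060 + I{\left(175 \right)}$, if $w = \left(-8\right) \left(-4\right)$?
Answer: $\frac{19725}{2} \approx 9862.5$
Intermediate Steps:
$w = 32$
$I{\left(j \right)} = \frac{5}{2} + 16 j$ ($I{\left(j \right)} = \frac{5}{2} + \frac{32 j}{2} = \frac{5}{2} + 16 j$)
$7060 + I{\left(175 \right)} = 7060 + \left(\frac{5}{2} + 16 \cdot 175\right) = 7060 + \left(\frac{5}{2} + 2800\right) = 7060 + \frac{5605}{2} = \frac{19725}{2}$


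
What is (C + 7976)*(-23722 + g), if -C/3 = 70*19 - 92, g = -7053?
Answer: -131163050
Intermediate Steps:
C = -3714 (C = -3*(70*19 - 92) = -3*(1330 - 92) = -3*1238 = -3714)
(C + 7976)*(-23722 + g) = (-3714 + 7976)*(-23722 - 7053) = 4262*(-30775) = -131163050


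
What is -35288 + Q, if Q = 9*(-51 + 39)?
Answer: -35396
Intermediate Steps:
Q = -108 (Q = 9*(-12) = -108)
-35288 + Q = -35288 - 108 = -35396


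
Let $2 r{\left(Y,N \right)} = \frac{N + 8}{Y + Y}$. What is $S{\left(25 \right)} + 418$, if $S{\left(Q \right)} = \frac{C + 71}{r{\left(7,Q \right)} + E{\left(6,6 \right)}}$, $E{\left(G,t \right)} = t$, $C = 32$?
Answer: $\frac{86902}{201} \approx 432.35$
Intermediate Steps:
$r{\left(Y,N \right)} = \frac{8 + N}{4 Y}$ ($r{\left(Y,N \right)} = \frac{\left(N + 8\right) \frac{1}{Y + Y}}{2} = \frac{\left(8 + N\right) \frac{1}{2 Y}}{2} = \frac{\frac{1}{2} \frac{1}{Y} \left(8 + N\right)}{2} = \frac{8 + N}{4 Y}$)
$S{\left(Q \right)} = \frac{103}{\frac{44}{7} + \frac{Q}{28}}$ ($S{\left(Q \right)} = \frac{32 + 71}{\frac{8 + Q}{4 \cdot 7} + 6} = \frac{103}{\frac{1}{4} \cdot \frac{1}{7} \left(8 + Q\right) + 6} = \frac{103}{\left(\frac{2}{7} + \frac{Q}{28}\right) + 6} = \frac{103}{\frac{44}{7} + \frac{Q}{28}}$)
$S{\left(25 \right)} + 418 = \frac{2884}{176 + 25} + 418 = \frac{2884}{201} + 418 = \frac{86902}{201}$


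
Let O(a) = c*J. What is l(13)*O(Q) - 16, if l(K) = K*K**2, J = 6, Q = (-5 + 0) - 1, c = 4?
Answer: 52712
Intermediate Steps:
Q = -6 (Q = -5 - 1 = -6)
O(a) = 24 (O(a) = 4*6 = 24)
l(K) = K**3
l(13)*O(Q) - 16 = 13**3*24 - 16 = 2197*24 - 16 = 52728 - 16 = 52712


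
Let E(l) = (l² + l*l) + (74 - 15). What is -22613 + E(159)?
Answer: 28008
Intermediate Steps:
E(l) = 59 + 2*l² (E(l) = (l² + l²) + 59 = 2*l² + 59 = 59 + 2*l²)
-22613 + E(159) = -22613 + (59 + 2*159²) = -22613 + (59 + 2*25281) = -22613 + (59 + 50562) = -22613 + 50621 = 28008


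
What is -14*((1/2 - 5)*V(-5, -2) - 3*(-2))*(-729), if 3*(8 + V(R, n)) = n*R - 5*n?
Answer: 122472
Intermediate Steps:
V(R, n) = -8 - 5*n/3 + R*n/3 (V(R, n) = -8 + (n*R - 5*n)/3 = -8 + (R*n - 5*n)/3 = -8 + (-5*n + R*n)/3 = -8 + (-5*n/3 + R*n/3) = -8 - 5*n/3 + R*n/3)
-14*((1/2 - 5)*V(-5, -2) - 3*(-2))*(-729) = -14*((1/2 - 5)*(-8 - 5/3*(-2) + (⅓)*(-5)*(-2)) - 3*(-2))*(-729) = -14*((½ - 5)*(-8 + 10/3 + 10/3) + 6)*(-729) = -14*(-9/2*(-4/3) + 6)*(-729) = -14*(6 + 6)*(-729) = -14*12*(-729) = -168*(-729) = 122472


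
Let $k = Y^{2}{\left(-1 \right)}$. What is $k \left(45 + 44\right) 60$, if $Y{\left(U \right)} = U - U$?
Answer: $0$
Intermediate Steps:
$Y{\left(U \right)} = 0$
$k = 0$ ($k = 0^{2} = 0$)
$k \left(45 + 44\right) 60 = 0 \left(45 + 44\right) 60 = 0 \cdot 89 \cdot 60 = 0 \cdot 60 = 0$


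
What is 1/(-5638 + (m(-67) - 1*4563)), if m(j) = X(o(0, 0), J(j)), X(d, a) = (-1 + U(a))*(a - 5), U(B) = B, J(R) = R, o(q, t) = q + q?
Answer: -1/5305 ≈ -0.00018850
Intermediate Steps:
o(q, t) = 2*q
X(d, a) = (-1 + a)*(-5 + a) (X(d, a) = (-1 + a)*(a - 5) = (-1 + a)*(-5 + a))
m(j) = 5 + j² - 6*j
1/(-5638 + (m(-67) - 1*4563)) = 1/(-5638 + ((5 + (-67)² - 6*(-67)) - 1*4563)) = 1/(-5638 + ((5 + 4489 + 402) - 4563)) = 1/(-5638 + (4896 - 4563)) = 1/(-5638 + 333) = 1/(-5305) = -1/5305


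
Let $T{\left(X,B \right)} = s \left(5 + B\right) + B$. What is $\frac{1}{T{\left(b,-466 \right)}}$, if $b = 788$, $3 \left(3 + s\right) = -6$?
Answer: $\frac{1}{1839} \approx 0.00054377$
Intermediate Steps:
$s = -5$ ($s = -3 + \frac{1}{3} \left(-6\right) = -3 - 2 = -5$)
$T{\left(X,B \right)} = -25 - 4 B$ ($T{\left(X,B \right)} = - 5 \left(5 + B\right) + B = \left(-25 - 5 B\right) + B = -25 - 4 B$)
$\frac{1}{T{\left(b,-466 \right)}} = \frac{1}{-25 - -1864} = \frac{1}{-25 + 1864} = \frac{1}{1839}$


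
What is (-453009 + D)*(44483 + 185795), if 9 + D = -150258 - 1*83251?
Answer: -158092064506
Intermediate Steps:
D = -233518 (D = -9 + (-150258 - 1*83251) = -9 + (-150258 - 83251) = -9 - 233509 = -233518)
(-453009 + D)*(44483 + 185795) = (-453009 - 233518)*(44483 + 185795) = -686527*230278 = -158092064506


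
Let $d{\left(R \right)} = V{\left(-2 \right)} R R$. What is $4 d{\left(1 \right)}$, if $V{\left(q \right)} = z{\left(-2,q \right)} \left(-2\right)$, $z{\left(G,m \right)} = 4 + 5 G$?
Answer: $48$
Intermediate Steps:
$V{\left(q \right)} = 12$ ($V{\left(q \right)} = \left(4 + 5 \left(-2\right)\right) \left(-2\right) = \left(4 - 10\right) \left(-2\right) = \left(-6\right) \left(-2\right) = 12$)
$d{\left(R \right)} = 12 R^{2}$ ($d{\left(R \right)} = 12 R R = 12 R^{2}$)
$4 d{\left(1 \right)} = 4 \cdot 12 \cdot 1^{2} = 4 \cdot 12 \cdot 1 = 4 \cdot 12 = 48$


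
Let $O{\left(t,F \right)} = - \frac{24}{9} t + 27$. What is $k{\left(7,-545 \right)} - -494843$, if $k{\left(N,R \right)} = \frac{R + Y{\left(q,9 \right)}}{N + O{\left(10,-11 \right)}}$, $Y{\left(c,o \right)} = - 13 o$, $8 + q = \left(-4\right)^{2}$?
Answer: $\frac{5442280}{11} \approx 4.9475 \cdot 10^{5}$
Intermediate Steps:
$O{\left(t,F \right)} = 27 - \frac{8 t}{3}$ ($O{\left(t,F \right)} = \left(-24\right) \frac{1}{9} t + 27 = - \frac{8 t}{3} + 27 = 27 - \frac{8 t}{3}$)
$q = 8$ ($q = -8 + \left(-4\right)^{2} = -8 + 16 = 8$)
$k{\left(N,R \right)} = \frac{-117 + R}{\frac{1}{3} + N}$ ($k{\left(N,R \right)} = \frac{R - 117}{N + \left(27 - \frac{80}{3}\right)} = \frac{-117 + R}{N + \frac{1}{3}} = \frac{-117 + R}{\frac{1}{3} + N}$)
$k{\left(7,-545 \right)} - -494843 = \frac{3 \left(-117 - 545\right)}{1 + 3 \cdot 7} - -494843 = 3 \frac{1}{1 + 21} \left(-662\right) + 494843 = 3 \cdot \frac{1}{22} \left(-662\right) + 494843 = - \frac{993}{11} + 494843 = \frac{5442280}{11}$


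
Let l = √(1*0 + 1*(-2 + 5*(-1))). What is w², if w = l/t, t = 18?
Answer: -7/324 ≈ -0.021605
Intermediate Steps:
l = I*√7 (l = √(0 + 1*(-2 - 5)) = √(0 + 1*(-7)) = √(0 - 7) = √(-7) = I*√7 ≈ 2.6458*I)
w = I*√7/18 (w = (I*√7)/18 = I*√7/18 ≈ 0.14699*I)
w² = (I*√7/18)² = -7/324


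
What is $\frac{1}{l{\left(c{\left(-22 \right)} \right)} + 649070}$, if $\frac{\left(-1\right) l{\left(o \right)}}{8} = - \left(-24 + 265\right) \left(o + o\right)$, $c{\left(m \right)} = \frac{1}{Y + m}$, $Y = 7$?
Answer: $\frac{15}{9732194} \approx 1.5413 \cdot 10^{-6}$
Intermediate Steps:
$c{\left(m \right)} = \frac{1}{7 + m}$
$l{\left(o \right)} = 3856 o$ ($l{\left(o \right)} = - 8 \left(- \left(-24 + 265\right) \left(o + o\right)\right) = - 8 \left(- 241 \cdot 2 o\right) = - 8 \left(- 482 o\right) = 3856 o$)
$\frac{1}{l{\left(c{\left(-22 \right)} \right)} + 649070} = \frac{1}{\frac{3856}{7 - 22} + 649070} = \frac{1}{\frac{3856}{-15} + 649070} = \frac{1}{3856 \left(- \frac{1}{15}\right) + 649070} = \frac{1}{- \frac{3856}{15} + 649070} = \frac{1}{\frac{9732194}{15}} = \frac{15}{9732194}$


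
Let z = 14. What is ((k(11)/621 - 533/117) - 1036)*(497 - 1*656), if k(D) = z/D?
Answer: 376725113/2277 ≈ 1.6545e+5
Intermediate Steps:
k(D) = 14/D
((k(11)/621 - 533/117) - 1036)*(497 - 1*656) = (((14/11)/621 - 533/117) - 1036)*(497 - 1*656) = (((14*(1/11))*(1/621) - 533*1/117) - 1036)*(497 - 656) = (((14/11)*(1/621) - 41/9) - 1036)*(-159) = ((14/6831 - 41/9) - 1036)*(-159) = (-31105/6831 - 1036)*(-159) = -7108021/6831*(-159) = 376725113/2277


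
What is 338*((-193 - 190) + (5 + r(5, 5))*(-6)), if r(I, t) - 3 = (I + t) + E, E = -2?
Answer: -161902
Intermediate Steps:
r(I, t) = 1 + I + t (r(I, t) = 3 + ((I + t) - 2) = 3 + (-2 + I + t) = 1 + I + t)
338*((-193 - 190) + (5 + r(5, 5))*(-6)) = 338*((-193 - 190) + (5 + (1 + 5 + 5))*(-6)) = 338*(-383 + (5 + 11)*(-6)) = 338*(-383 + 16*(-6)) = 338*(-383 - 96) = 338*(-479) = -161902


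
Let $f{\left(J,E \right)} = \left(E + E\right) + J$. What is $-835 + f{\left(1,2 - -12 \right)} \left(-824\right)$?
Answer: $-24731$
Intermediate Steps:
$f{\left(J,E \right)} = J + 2 E$ ($f{\left(J,E \right)} = 2 E + J = J + 2 E$)
$-835 + f{\left(1,2 - -12 \right)} \left(-824\right) = -835 + \left(1 + 2 \left(2 - -12\right)\right) \left(-824\right) = -835 + \left(1 + 2 \left(2 + 12\right)\right) \left(-824\right) = -835 + \left(1 + 2 \cdot 14\right) \left(-824\right) = -835 + \left(1 + 28\right) \left(-824\right) = -835 + 29 \left(-824\right) = -835 - 23896 = -24731$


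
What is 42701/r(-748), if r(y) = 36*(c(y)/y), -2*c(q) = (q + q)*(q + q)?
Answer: 42701/53856 ≈ 0.79287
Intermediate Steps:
c(q) = -2*q**2 (c(q) = -(q + q)*(q + q)/2 = -2*q*2*q/2 = -2*q**2)
r(y) = -72*y (r(y) = 36*((-2*y**2)/y) = 36*(-2*y) = -72*y)
42701/r(-748) = 42701/((-72*(-748))) = 42701/53856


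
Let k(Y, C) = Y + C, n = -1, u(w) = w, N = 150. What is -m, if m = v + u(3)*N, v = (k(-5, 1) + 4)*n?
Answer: -450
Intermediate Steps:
k(Y, C) = C + Y
v = 0 (v = ((1 - 5) + 4)*(-1) = (-4 + 4)*(-1) = 0*(-1) = 0)
m = 450 (m = 0 + 3*150 = 0 + 450 = 450)
-m = -1*450 = -450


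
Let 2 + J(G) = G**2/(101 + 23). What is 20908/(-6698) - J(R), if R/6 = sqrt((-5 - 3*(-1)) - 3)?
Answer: 34269/103819 ≈ 0.33008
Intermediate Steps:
R = 6*I*sqrt(5) (R = 6*sqrt((-5 - 3*(-1)) - 3) = 6*sqrt((-5 + 3) - 3) = 6*sqrt(-2 - 3) = 6*sqrt(-5) = 6*(I*sqrt(5)) = 6*I*sqrt(5) ≈ 13.416*I)
J(G) = -2 + G**2/124 (J(G) = -2 + G**2/(101 + 23) = -2 + G**2/124)
20908/(-6698) - J(R) = 20908/(-6698) - (-2 + (6*I*sqrt(5))**2/124) = 20908*(-1/6698) - (-2 + (1/124)*(-180)) = -10454/3349 - (-2 - 45/31) = -10454/3349 - 1*(-107/31) = -10454/3349 + 107/31 = 34269/103819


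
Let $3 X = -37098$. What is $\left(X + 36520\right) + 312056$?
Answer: $336210$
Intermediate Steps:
$X = -12366$ ($X = \frac{1}{3} \left(-37098\right) = -12366$)
$\left(X + 36520\right) + 312056 = \left(-12366 + 36520\right) + 312056 = 24154 + 312056 = 336210$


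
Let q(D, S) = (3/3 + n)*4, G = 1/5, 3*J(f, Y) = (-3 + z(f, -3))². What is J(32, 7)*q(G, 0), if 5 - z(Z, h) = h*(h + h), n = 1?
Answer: 2048/3 ≈ 682.67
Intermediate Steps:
z(Z, h) = 5 - 2*h² (z(Z, h) = 5 - h*(h + h) = 5 - h*2*h = 5 - 2*h²)
J(f, Y) = 256/3 (J(f, Y) = (-3 + (5 - 2*(-3)²))²/3 = (-3 + (5 - 2*9))²/3 = (-3 + (5 - 18))²/3 = (-3 - 13)²/3 = (⅓)*(-16)² = (⅓)*256 = 256/3)
G = ⅕ ≈ 0.20000
q(D, S) = 8 (q(D, S) = (3/3 + 1)*4 = (3*(⅓) + 1)*4 = (1 + 1)*4 = 2*4 = 8)
J(32, 7)*q(G, 0) = (256/3)*8 = 2048/3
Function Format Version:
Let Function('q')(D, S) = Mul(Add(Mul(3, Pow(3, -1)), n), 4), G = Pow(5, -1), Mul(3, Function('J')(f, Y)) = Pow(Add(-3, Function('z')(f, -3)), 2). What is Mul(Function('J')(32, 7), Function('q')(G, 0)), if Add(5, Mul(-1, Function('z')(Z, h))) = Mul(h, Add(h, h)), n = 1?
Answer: Rational(2048, 3) ≈ 682.67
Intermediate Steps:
Function('z')(Z, h) = Add(5, Mul(-2, Pow(h, 2))) (Function('z')(Z, h) = Add(5, Mul(-1, Mul(h, Add(h, h)))) = Add(5, Mul(-1, Mul(h, Mul(2, h)))) = Add(5, Mul(-1, Mul(2, Pow(h, 2)))) = Add(5, Mul(-2, Pow(h, 2))))
Function('J')(f, Y) = Rational(256, 3) (Function('J')(f, Y) = Mul(Rational(1, 3), Pow(Add(-3, Add(5, Mul(-2, Pow(-3, 2)))), 2)) = Mul(Rational(1, 3), Pow(Add(-3, Add(5, Mul(-2, 9))), 2)) = Mul(Rational(1, 3), Pow(Add(-3, Add(5, -18)), 2)) = Mul(Rational(1, 3), Pow(Add(-3, -13), 2)) = Mul(Rational(1, 3), Pow(-16, 2)) = Mul(Rational(1, 3), 256) = Rational(256, 3))
G = Rational(1, 5) ≈ 0.20000
Function('q')(D, S) = 8 (Function('q')(D, S) = Mul(Add(Mul(3, Pow(3, -1)), 1), 4) = Mul(Add(Mul(3, Rational(1, 3)), 1), 4) = Mul(Add(1, 1), 4) = Mul(2, 4) = 8)
Mul(Function('J')(32, 7), Function('q')(G, 0)) = Mul(Rational(256, 3), 8) = Rational(2048, 3)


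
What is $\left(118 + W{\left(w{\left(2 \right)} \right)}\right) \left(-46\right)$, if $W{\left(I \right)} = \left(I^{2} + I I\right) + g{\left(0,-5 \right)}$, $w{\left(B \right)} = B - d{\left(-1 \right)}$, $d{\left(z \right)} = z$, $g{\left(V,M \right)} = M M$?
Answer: $-7406$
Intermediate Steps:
$g{\left(V,M \right)} = M^{2}$
$w{\left(B \right)} = 1 + B$ ($w{\left(B \right)} = B - -1 = B + 1 = 1 + B$)
$W{\left(I \right)} = 25 + 2 I^{2}$ ($W{\left(I \right)} = \left(I^{2} + I I\right) + \left(-5\right)^{2} = \left(I^{2} + I^{2}\right) + 25 = 2 I^{2} + 25 = 25 + 2 I^{2}$)
$\left(118 + W{\left(w{\left(2 \right)} \right)}\right) \left(-46\right) = \left(118 + \left(25 + 2 \left(1 + 2\right)^{2}\right)\right) \left(-46\right) = \left(118 + \left(25 + 2 \cdot 3^{2}\right)\right) \left(-46\right) = \left(118 + \left(25 + 2 \cdot 9\right)\right) \left(-46\right) = \left(118 + \left(25 + 18\right)\right) \left(-46\right) = \left(118 + 43\right) \left(-46\right) = 161 \left(-46\right) = -7406$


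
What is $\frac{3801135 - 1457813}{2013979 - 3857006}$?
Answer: $- \frac{2343322}{1843027} \approx -1.2715$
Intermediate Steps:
$\frac{3801135 - 1457813}{2013979 - 3857006} = \frac{2343322}{-1843027} = 2343322 \left(- \frac{1}{1843027}\right) = - \frac{2343322}{1843027}$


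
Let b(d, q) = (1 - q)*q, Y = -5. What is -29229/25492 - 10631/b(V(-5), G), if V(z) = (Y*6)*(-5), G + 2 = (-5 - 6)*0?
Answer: 135415039/76476 ≈ 1770.7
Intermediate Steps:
G = -2 (G = -2 + (-5 - 6)*0 = -2 - 11*0 = -2 + 0 = -2)
V(z) = 150 (V(z) = -5*6*(-5) = -30*(-5) = 150)
b(d, q) = q*(1 - q)
-29229/25492 - 10631/b(V(-5), G) = -29229/25492 - 10631*(-1/(2*(1 - 1*(-2)))) = -29229*1/25492 - 10631*(-1/(2*(1 + 2))) = -29229/25492 - 10631/((-2*3)) = -29229/25492 - 10631/(-6) = -29229/25492 - 10631*(-⅙) = -29229/25492 + 10631/6 = 135415039/76476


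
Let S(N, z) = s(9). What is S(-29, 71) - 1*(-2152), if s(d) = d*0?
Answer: 2152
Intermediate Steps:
s(d) = 0
S(N, z) = 0
S(-29, 71) - 1*(-2152) = 0 - 1*(-2152) = 0 + 2152 = 2152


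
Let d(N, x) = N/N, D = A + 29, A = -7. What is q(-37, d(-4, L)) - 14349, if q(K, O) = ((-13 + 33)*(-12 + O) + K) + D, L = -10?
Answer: -14584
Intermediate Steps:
D = 22 (D = -7 + 29 = 22)
d(N, x) = 1
q(K, O) = -218 + K + 20*O (q(K, O) = ((-13 + 33)*(-12 + O) + K) + 22 = (20*(-12 + O) + K) + 22 = ((-240 + 20*O) + K) + 22 = (-240 + K + 20*O) + 22 = -218 + K + 20*O)
q(-37, d(-4, L)) - 14349 = (-218 - 37 + 20*1) - 14349 = (-218 - 37 + 20) - 14349 = -235 - 14349 = -14584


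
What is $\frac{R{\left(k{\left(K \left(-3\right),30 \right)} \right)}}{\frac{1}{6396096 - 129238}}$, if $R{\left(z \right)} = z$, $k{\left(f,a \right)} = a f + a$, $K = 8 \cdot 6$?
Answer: $-26884820820$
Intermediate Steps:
$K = 48$
$k{\left(f,a \right)} = a + a f$
$\frac{R{\left(k{\left(K \left(-3\right),30 \right)} \right)}}{\frac{1}{6396096 - 129238}} = \frac{30 \left(1 + 48 \left(-3\right)\right)}{\frac{1}{6396096 - 129238}} = \frac{30 \left(1 - 144\right)}{\frac{1}{6266858}} = 30 \left(-143\right) \frac{1}{\frac{1}{6266858}} = \left(-4290\right) 6266858 = -26884820820$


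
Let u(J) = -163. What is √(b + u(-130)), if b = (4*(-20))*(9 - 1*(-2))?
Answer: I*√1043 ≈ 32.296*I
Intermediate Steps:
b = -880 (b = -80*(9 + 2) = -80*11 = -880)
√(b + u(-130)) = √(-880 - 163) = √(-1043) = I*√1043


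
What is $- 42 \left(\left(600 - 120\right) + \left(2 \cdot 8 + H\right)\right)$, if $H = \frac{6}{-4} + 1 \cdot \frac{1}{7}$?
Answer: $-20775$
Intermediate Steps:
$H = - \frac{19}{14}$ ($H = 6 \left(- \frac{1}{4}\right) + 1 \cdot \frac{1}{7} = - \frac{3}{2} + \frac{1}{7} = - \frac{19}{14} \approx -1.3571$)
$- 42 \left(\left(600 - 120\right) + \left(2 \cdot 8 + H\right)\right) = - 42 \left(\left(600 - 120\right) + \left(2 \cdot 8 - \frac{19}{14}\right)\right) = - 42 \left(480 + \left(16 - \frac{19}{14}\right)\right) = - 42 \left(480 + \frac{205}{14}\right) = \left(-42\right) \frac{6925}{14} = -20775$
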